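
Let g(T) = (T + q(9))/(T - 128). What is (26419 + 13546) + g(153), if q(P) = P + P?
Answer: 999296/25 ≈ 39972.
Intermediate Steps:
q(P) = 2*P
g(T) = (18 + T)/(-128 + T) (g(T) = (T + 2*9)/(T - 128) = (T + 18)/(-128 + T) = (18 + T)/(-128 + T))
(26419 + 13546) + g(153) = (26419 + 13546) + (18 + 153)/(-128 + 153) = 39965 + 171/25 = 999296/25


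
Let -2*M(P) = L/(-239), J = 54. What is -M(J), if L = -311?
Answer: 311/478 ≈ 0.65063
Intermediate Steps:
M(P) = -311/478 (M(P) = -(-311)/(2*(-239)) = -(-311)*(-1)/(2*239) = -1/2*311/239 = -311/478)
-M(J) = -1*(-311/478) = 311/478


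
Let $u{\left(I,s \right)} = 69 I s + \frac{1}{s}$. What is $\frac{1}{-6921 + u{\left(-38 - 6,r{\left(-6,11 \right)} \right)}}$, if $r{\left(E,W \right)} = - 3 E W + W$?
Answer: $- \frac{209}{134062004} \approx -1.559 \cdot 10^{-6}$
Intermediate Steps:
$r{\left(E,W \right)} = W - 3 E W$ ($r{\left(E,W \right)} = - 3 E W + W = W - 3 E W$)
$u{\left(I,s \right)} = \frac{1}{s} + 69 I s$ ($u{\left(I,s \right)} = 69 I s + \frac{1}{s} = \frac{1}{s} + 69 I s$)
$\frac{1}{-6921 + u{\left(-38 - 6,r{\left(-6,11 \right)} \right)}} = \frac{1}{-6921 + \left(\frac{1}{11 \left(1 - -18\right)} + 69 \left(-38 - 6\right) 11 \left(1 - -18\right)\right)} = \frac{1}{-6921 + \left(\frac{1}{11 \left(1 + 18\right)} + 69 \left(-38 - 6\right) 11 \left(1 + 18\right)\right)} = \frac{1}{-6921 + \left(\frac{1}{11 \cdot 19} + 69 \left(-44\right) 11 \cdot 19\right)} = \frac{1}{-6921 + \left(\frac{1}{209} + 69 \left(-44\right) 209\right)} = \frac{1}{-6921 + \left(\frac{1}{209} - 634524\right)} = \frac{1}{-6921 - \frac{132615515}{209}} = \frac{1}{- \frac{134062004}{209}} = - \frac{209}{134062004}$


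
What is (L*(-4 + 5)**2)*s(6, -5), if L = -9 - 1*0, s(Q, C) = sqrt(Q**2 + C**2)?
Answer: -9*sqrt(61) ≈ -70.292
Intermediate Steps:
s(Q, C) = sqrt(C**2 + Q**2)
L = -9 (L = -9 + 0 = -9)
(L*(-4 + 5)**2)*s(6, -5) = (-9*(-4 + 5)**2)*sqrt((-5)**2 + 6**2) = (-9*1**2)*sqrt(25 + 36) = (-9*1)*sqrt(61) = -9*sqrt(61)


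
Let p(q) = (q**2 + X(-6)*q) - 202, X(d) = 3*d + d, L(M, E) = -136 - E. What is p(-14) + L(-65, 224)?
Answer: -30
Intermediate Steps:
X(d) = 4*d
p(q) = -202 + q**2 - 24*q (p(q) = (q**2 + (4*(-6))*q) - 202 = (q**2 - 24*q) - 202 = -202 + q**2 - 24*q)
p(-14) + L(-65, 224) = (-202 + (-14)**2 - 24*(-14)) + (-136 - 1*224) = (-202 + 196 + 336) + (-136 - 224) = 330 - 360 = -30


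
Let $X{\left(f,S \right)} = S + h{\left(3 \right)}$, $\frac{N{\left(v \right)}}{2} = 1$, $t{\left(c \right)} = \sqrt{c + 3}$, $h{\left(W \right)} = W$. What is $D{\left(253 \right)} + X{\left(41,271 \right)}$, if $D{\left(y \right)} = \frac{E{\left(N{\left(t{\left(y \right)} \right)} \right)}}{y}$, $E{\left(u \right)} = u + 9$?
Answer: $\frac{6303}{23} \approx 274.04$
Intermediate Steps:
$t{\left(c \right)} = \sqrt{3 + c}$
$N{\left(v \right)} = 2$ ($N{\left(v \right)} = 2 \cdot 1 = 2$)
$E{\left(u \right)} = 9 + u$
$X{\left(f,S \right)} = 3 + S$ ($X{\left(f,S \right)} = S + 3 = 3 + S$)
$D{\left(y \right)} = \frac{11}{y}$ ($D{\left(y \right)} = \frac{9 + 2}{y} = \frac{11}{y}$)
$D{\left(253 \right)} + X{\left(41,271 \right)} = \frac{11}{253} + \left(3 + 271\right) = 11 \cdot \frac{1}{253} + 274 = \frac{1}{23} + 274 = \frac{6303}{23}$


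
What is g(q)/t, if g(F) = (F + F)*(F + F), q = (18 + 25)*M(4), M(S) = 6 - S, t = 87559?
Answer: 29584/87559 ≈ 0.33787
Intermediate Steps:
q = 86 (q = (18 + 25)*(6 - 1*4) = 43*(6 - 4) = 43*2 = 86)
g(F) = 4*F² (g(F) = (2*F)*(2*F) = 4*F²)
g(q)/t = (4*86²)/87559 = (4*7396)*(1/87559) = 29584*(1/87559) = 29584/87559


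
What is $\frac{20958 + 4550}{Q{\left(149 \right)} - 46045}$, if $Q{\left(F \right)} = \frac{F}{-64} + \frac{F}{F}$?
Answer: $- \frac{233216}{420995} \approx -0.55396$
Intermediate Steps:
$Q{\left(F \right)} = 1 - \frac{F}{64}$ ($Q{\left(F \right)} = F \left(- \frac{1}{64}\right) + 1 = - \frac{F}{64} + 1 = 1 - \frac{F}{64}$)
$\frac{20958 + 4550}{Q{\left(149 \right)} - 46045} = \frac{20958 + 4550}{\left(1 - \frac{149}{64}\right) - 46045} = \frac{25508}{\left(1 - \frac{149}{64}\right) - 46045} = \frac{25508}{- \frac{85}{64} - 46045} = \frac{25508}{- \frac{2946965}{64}} = 25508 \left(- \frac{64}{2946965}\right) = - \frac{233216}{420995}$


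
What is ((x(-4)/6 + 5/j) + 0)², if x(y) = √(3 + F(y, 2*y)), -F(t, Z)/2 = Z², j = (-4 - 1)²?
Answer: -3089/900 + I*√5/3 ≈ -3.4322 + 0.74536*I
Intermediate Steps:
j = 25 (j = (-5)² = 25)
F(t, Z) = -2*Z²
x(y) = √(3 - 8*y²) (x(y) = √(3 - 2*4*y²) = √(3 - 8*y²))
((x(-4)/6 + 5/j) + 0)² = ((√(3 - 8*(-4)²)/6 + 5/25) + 0)² = ((√(3 - 8*16)*(⅙) + 5*(1/25)) + 0)² = ((√(3 - 128)*(⅙) + ⅕) + 0)² = ((√(-125)*(⅙) + ⅕) + 0)² = (((5*I*√5)*(⅙) + ⅕) + 0)² = ((5*I*√5/6 + ⅕) + 0)² = ((⅕ + 5*I*√5/6) + 0)² = (⅕ + 5*I*√5/6)²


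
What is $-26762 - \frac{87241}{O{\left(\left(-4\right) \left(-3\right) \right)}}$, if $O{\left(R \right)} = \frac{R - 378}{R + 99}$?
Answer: $- \frac{37047}{122} \approx -303.66$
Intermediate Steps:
$O{\left(R \right)} = \frac{-378 + R}{99 + R}$
$-26762 - \frac{87241}{O{\left(\left(-4\right) \left(-3\right) \right)}} = -26762 - \frac{87241}{\frac{1}{99 - -12} \left(-378 - -12\right)} = -26762 - \frac{87241}{\frac{1}{99 + 12} \left(-378 + 12\right)} = -26762 - \frac{87241}{\frac{1}{111} \left(-366\right)} = -26762 - \frac{87241}{- \frac{122}{37}} = -26762 - 87241 \left(- \frac{37}{122}\right) = -26762 - - \frac{3227917}{122} = -26762 + \frac{3227917}{122} = - \frac{37047}{122}$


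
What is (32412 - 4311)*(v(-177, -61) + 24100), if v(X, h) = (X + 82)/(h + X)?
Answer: 9481434435/14 ≈ 6.7724e+8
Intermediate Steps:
v(X, h) = (82 + X)/(X + h)
(32412 - 4311)*(v(-177, -61) + 24100) = (32412 - 4311)*((82 - 177)/(-177 - 61) + 24100) = 28101*(-95/(-238) + 24100) = 28101*(-1/238*(-95) + 24100) = 28101*(95/238 + 24100) = 28101*(5735895/238) = 9481434435/14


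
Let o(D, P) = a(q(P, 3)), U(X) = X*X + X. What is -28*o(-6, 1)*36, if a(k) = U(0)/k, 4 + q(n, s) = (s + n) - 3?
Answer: 0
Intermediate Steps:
q(n, s) = -7 + n + s (q(n, s) = -4 + ((s + n) - 3) = -4 + ((n + s) - 3) = -4 + (-3 + n + s) = -7 + n + s)
U(X) = X + X² (U(X) = X² + X = X + X²)
a(k) = 0 (a(k) = (0*(1 + 0))/k = (0*1)/k = 0/k = 0)
o(D, P) = 0
-28*o(-6, 1)*36 = -28*0*36 = 0*36 = 0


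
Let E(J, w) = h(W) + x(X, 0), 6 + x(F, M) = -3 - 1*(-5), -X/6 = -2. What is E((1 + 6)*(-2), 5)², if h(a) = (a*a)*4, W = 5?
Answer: 9216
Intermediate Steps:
X = 12 (X = -6*(-2) = 12)
x(F, M) = -4 (x(F, M) = -6 + (-3 - 1*(-5)) = -6 + (-3 + 5) = -6 + 2 = -4)
h(a) = 4*a² (h(a) = a²*4 = 4*a²)
E(J, w) = 96 (E(J, w) = 4*5² - 4 = 4*25 - 4 = 100 - 4 = 96)
E((1 + 6)*(-2), 5)² = 96² = 9216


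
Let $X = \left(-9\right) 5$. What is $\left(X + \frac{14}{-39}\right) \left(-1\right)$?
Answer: $\frac{1769}{39} \approx 45.359$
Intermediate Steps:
$X = -45$
$\left(X + \frac{14}{-39}\right) \left(-1\right) = \left(-45 + \frac{14}{-39}\right) \left(-1\right) = \left(-45 + 14 \left(- \frac{1}{39}\right)\right) \left(-1\right) = \left(-45 - \frac{14}{39}\right) \left(-1\right) = \left(- \frac{1769}{39}\right) \left(-1\right) = \frac{1769}{39}$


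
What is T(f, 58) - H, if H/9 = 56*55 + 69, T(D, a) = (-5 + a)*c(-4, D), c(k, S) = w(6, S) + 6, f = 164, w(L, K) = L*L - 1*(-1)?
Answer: -26062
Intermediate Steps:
w(L, K) = 1 + L² (w(L, K) = L² + 1 = 1 + L²)
c(k, S) = 43 (c(k, S) = (1 + 6²) + 6 = (1 + 36) + 6 = 37 + 6 = 43)
T(D, a) = -215 + 43*a (T(D, a) = (-5 + a)*43 = -215 + 43*a)
H = 28341 (H = 9*(56*55 + 69) = 9*(3080 + 69) = 9*3149 = 28341)
T(f, 58) - H = (-215 + 43*58) - 1*28341 = (-215 + 2494) - 28341 = 2279 - 28341 = -26062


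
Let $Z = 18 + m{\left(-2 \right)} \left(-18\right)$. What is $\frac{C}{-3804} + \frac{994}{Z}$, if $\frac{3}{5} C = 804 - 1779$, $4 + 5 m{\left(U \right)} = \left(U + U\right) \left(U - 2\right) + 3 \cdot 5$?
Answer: $- \frac{1521865}{125532} \approx -12.123$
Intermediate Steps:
$m{\left(U \right)} = \frac{11}{5} + \frac{2 U \left(-2 + U\right)}{5}$ ($m{\left(U \right)} = - \frac{4}{5} + \frac{\left(U + U\right) \left(U - 2\right) + 3 \cdot 5}{5} = - \frac{4}{5} + \frac{2 U \left(-2 + U\right) + 15}{5} = - \frac{4}{5} + \frac{15 + 2 U \left(-2 + U\right)}{5} = - \frac{4}{5} + \left(3 + \frac{2 U \left(-2 + U\right)}{5}\right) = \frac{11}{5} + \frac{2 U \left(-2 + U\right)}{5}$)
$C = -1625$ ($C = \frac{5 \left(804 - 1779\right)}{3} = \frac{5}{3} \left(-975\right) = -1625$)
$Z = - \frac{396}{5}$ ($Z = 18 + \left(\frac{11}{5} - - \frac{8}{5} + \frac{2 \left(-2\right)^{2}}{5}\right) \left(-18\right) = 18 + \left(\frac{11}{5} + \frac{8}{5} + \frac{2}{5} \cdot 4\right) \left(-18\right) = 18 + \left(\frac{11}{5} + \frac{8}{5} + \frac{8}{5}\right) \left(-18\right) = 18 + \frac{27}{5} \left(-18\right) = 18 - \frac{486}{5} = - \frac{396}{5} \approx -79.2$)
$\frac{C}{-3804} + \frac{994}{Z} = - \frac{1625}{-3804} + \frac{994}{- \frac{396}{5}} = \left(-1625\right) \left(- \frac{1}{3804}\right) + 994 \left(- \frac{5}{396}\right) = \frac{1625}{3804} - \frac{2485}{198} = - \frac{1521865}{125532}$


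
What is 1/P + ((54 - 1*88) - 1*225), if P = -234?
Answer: -60607/234 ≈ -259.00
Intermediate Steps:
1/P + ((54 - 1*88) - 1*225) = 1/(-234) + ((54 - 1*88) - 1*225) = -1/234 + ((54 - 88) - 225) = -1/234 + (-34 - 225) = -1/234 - 259 = -60607/234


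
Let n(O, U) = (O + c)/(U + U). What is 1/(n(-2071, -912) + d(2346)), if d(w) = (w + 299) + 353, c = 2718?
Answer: 1824/5467705 ≈ 0.00033360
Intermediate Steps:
d(w) = 652 + w (d(w) = (299 + w) + 353 = 652 + w)
n(O, U) = (2718 + O)/(2*U) (n(O, U) = (O + 2718)/(U + U) = (2718 + O)/((2*U)) = (2718 + O)*(1/(2*U)) = (2718 + O)/(2*U))
1/(n(-2071, -912) + d(2346)) = 1/((½)*(2718 - 2071)/(-912) + (652 + 2346)) = 1/((½)*(-1/912)*647 + 2998) = 1/(-647/1824 + 2998) = 1/(5467705/1824) = 1824/5467705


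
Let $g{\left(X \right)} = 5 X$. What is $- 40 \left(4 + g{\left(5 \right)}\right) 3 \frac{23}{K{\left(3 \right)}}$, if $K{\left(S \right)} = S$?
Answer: $-26680$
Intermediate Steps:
$- 40 \left(4 + g{\left(5 \right)}\right) 3 \frac{23}{K{\left(3 \right)}} = - 40 \left(4 + 5 \cdot 5\right) 3 \cdot \frac{23}{3} = - 40 \left(4 + 25\right) 3 \cdot 23 \cdot \frac{1}{3} = - 40 \cdot 29 \cdot 3 \cdot \frac{23}{3} = \left(-40\right) 87 \cdot \frac{23}{3} = \left(-3480\right) \frac{23}{3} = -26680$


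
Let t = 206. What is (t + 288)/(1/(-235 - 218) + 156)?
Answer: 223782/70667 ≈ 3.1667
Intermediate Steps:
(t + 288)/(1/(-235 - 218) + 156) = (206 + 288)/(1/(-235 - 218) + 156) = 494/(1/(-453) + 156) = 494/(-1/453 + 156) = 494/(70667/453) = 494*(453/70667) = 223782/70667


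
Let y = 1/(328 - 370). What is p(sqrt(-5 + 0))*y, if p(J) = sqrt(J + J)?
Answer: -5**(1/4)*(1 + I)/42 ≈ -0.035604 - 0.035604*I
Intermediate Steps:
p(J) = sqrt(2)*sqrt(J) (p(J) = sqrt(2*J) = sqrt(2)*sqrt(J))
y = -1/42 (y = 1/(-42) = -1/42 ≈ -0.023810)
p(sqrt(-5 + 0))*y = (sqrt(2)*sqrt(sqrt(-5 + 0)))*(-1/42) = (sqrt(2)*sqrt(sqrt(-5)))*(-1/42) = (sqrt(2)*sqrt(I*sqrt(5)))*(-1/42) = (sqrt(2)*(5**(1/4)*sqrt(I)))*(-1/42) = (sqrt(2)*5**(1/4)*sqrt(I))*(-1/42) = -sqrt(2)*5**(1/4)*sqrt(I)/42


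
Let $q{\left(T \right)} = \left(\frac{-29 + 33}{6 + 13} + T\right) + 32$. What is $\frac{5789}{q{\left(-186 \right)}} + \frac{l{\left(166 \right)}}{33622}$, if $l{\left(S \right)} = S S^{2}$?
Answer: $\frac{4833987755}{49121742} \approx 98.408$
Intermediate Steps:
$l{\left(S \right)} = S^{3}$
$q{\left(T \right)} = \frac{612}{19} + T$ ($q{\left(T \right)} = \left(\frac{4}{19} + T\right) + 32 = \frac{612}{19} + T$)
$\frac{5789}{q{\left(-186 \right)}} + \frac{l{\left(166 \right)}}{33622} = \frac{5789}{\frac{612}{19} - 186} + \frac{166^{3}}{33622} = \frac{5789}{- \frac{2922}{19}} + 4574296 \cdot \frac{1}{33622} = 5789 \left(- \frac{19}{2922}\right) + \frac{2287148}{16811} = - \frac{109991}{2922} + \frac{2287148}{16811} = \frac{4833987755}{49121742}$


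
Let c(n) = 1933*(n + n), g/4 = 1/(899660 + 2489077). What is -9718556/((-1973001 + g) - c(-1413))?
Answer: -32933630303772/11825529793213 ≈ -2.7850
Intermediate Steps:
g = 4/3388737 (g = 4/(899660 + 2489077) = 4/3388737 ≈ 1.1804e-6)
c(n) = 3866*n (c(n) = 1933*(2*n) = 3866*n)
-9718556/((-1973001 + g) - c(-1413)) = -9718556/((-1973001 + 4/3388737) - 3866*(-1413)) = -9718556/(-6685981489733/3388737 - 1*(-5462658)) = -9718556/(-6685981489733/3388737 + 5462658) = -9718556/11825529793213/3388737 = -9718556*3388737/11825529793213 = -32933630303772/11825529793213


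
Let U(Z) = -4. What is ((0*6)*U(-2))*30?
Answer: 0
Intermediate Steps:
((0*6)*U(-2))*30 = ((0*6)*(-4))*30 = (0*(-4))*30 = 0*30 = 0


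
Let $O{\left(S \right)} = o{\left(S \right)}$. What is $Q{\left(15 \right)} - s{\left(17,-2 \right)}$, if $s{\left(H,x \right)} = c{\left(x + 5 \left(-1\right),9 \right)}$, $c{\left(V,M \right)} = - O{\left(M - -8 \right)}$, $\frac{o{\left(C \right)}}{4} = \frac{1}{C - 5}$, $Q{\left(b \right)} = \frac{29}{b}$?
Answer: $\frac{34}{15} \approx 2.2667$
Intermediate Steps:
$o{\left(C \right)} = \frac{4}{-5 + C}$ ($o{\left(C \right)} = \frac{4}{C - 5} = \frac{4}{-5 + C}$)
$O{\left(S \right)} = \frac{4}{-5 + S}$
$c{\left(V,M \right)} = - \frac{4}{3 + M}$ ($c{\left(V,M \right)} = - \frac{4}{-5 + \left(M - -8\right)} = - \frac{4}{-5 + \left(M + 8\right)} = - \frac{4}{-5 + \left(8 + M\right)} = - \frac{4}{3 + M}$)
$s{\left(H,x \right)} = - \frac{1}{3}$ ($s{\left(H,x \right)} = - \frac{4}{3 + 9} = - \frac{4}{12} = \left(-4\right) \frac{1}{12} = - \frac{1}{3}$)
$Q{\left(15 \right)} - s{\left(17,-2 \right)} = \frac{29}{15} - - \frac{1}{3} = 29 \cdot \frac{1}{15} + \frac{1}{3} = \frac{29}{15} + \frac{1}{3} = \frac{34}{15}$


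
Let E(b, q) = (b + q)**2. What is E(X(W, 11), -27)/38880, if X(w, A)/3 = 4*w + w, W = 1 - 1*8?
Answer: 121/270 ≈ 0.44815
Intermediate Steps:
W = -7 (W = 1 - 8 = -7)
X(w, A) = 15*w (X(w, A) = 3*(4*w + w) = 3*(5*w) = 15*w)
E(X(W, 11), -27)/38880 = (15*(-7) - 27)**2/38880 = (-105 - 27)**2*(1/38880) = (-132)**2*(1/38880) = 17424*(1/38880) = 121/270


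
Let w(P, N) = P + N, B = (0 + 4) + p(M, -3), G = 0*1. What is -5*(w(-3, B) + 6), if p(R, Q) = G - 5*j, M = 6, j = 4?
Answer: 65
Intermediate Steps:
G = 0
p(R, Q) = -20 (p(R, Q) = 0 - 5*4 = 0 - 20 = -20)
B = -16 (B = (0 + 4) - 20 = 4 - 20 = -16)
w(P, N) = N + P
-5*(w(-3, B) + 6) = -5*((-16 - 3) + 6) = -5*(-19 + 6) = -5*(-13) = 65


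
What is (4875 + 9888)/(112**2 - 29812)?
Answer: -4921/5756 ≈ -0.85493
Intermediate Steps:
(4875 + 9888)/(112**2 - 29812) = 14763/(12544 - 29812) = 14763/(-17268) = 14763*(-1/17268) = -4921/5756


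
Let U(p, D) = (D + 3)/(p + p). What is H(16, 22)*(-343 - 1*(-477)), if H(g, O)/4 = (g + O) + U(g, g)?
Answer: 82745/4 ≈ 20686.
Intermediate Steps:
U(p, D) = (3 + D)/(2*p) (U(p, D) = (3 + D)/((2*p)) = (3 + D)*(1/(2*p)) = (3 + D)/(2*p))
H(g, O) = 4*O + 4*g + 2*(3 + g)/g (H(g, O) = 4*((g + O) + (3 + g)/(2*g)) = 4*((O + g) + (3 + g)/(2*g)) = 4*(O + g + (3 + g)/(2*g)) = 4*O + 4*g + 2*(3 + g)/g)
H(16, 22)*(-343 - 1*(-477)) = (2 + 4*22 + 4*16 + 6/16)*(-343 - 1*(-477)) = (2 + 88 + 64 + 6*(1/16))*(-343 + 477) = (2 + 88 + 64 + 3/8)*134 = (1235/8)*134 = 82745/4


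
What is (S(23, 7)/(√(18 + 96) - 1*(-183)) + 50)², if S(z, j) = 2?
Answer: 928649407304/371296875 - 2225488*√114/371296875 ≈ 2501.0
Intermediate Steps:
(S(23, 7)/(√(18 + 96) - 1*(-183)) + 50)² = (2/(√(18 + 96) - 1*(-183)) + 50)² = (2/(√114 + 183) + 50)² = (2/(183 + √114) + 50)² = (50 + 2/(183 + √114))²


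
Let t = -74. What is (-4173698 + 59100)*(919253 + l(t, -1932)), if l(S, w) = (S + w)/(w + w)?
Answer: -3653758495884901/966 ≈ -3.7824e+12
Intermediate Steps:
l(S, w) = (S + w)/(2*w) (l(S, w) = (S + w)/((2*w)) = (S + w)*(1/(2*w)) = (S + w)/(2*w))
(-4173698 + 59100)*(919253 + l(t, -1932)) = (-4173698 + 59100)*(919253 + (½)*(-74 - 1932)/(-1932)) = -4114598*(919253 + (½)*(-1/1932)*(-2006)) = -4114598*(919253 + 1003/1932) = -4114598*1775997799/1932 = -3653758495884901/966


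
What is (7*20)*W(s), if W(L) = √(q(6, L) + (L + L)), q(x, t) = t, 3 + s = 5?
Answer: 140*√6 ≈ 342.93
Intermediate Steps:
s = 2 (s = -3 + 5 = 2)
W(L) = √3*√L (W(L) = √(L + (L + L)) = √(L + 2*L) = √(3*L) = √3*√L)
(7*20)*W(s) = (7*20)*(√3*√2) = 140*√6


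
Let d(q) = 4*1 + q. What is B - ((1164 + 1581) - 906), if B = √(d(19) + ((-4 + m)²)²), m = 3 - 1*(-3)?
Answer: -1839 + √39 ≈ -1832.8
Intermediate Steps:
m = 6 (m = 3 + 3 = 6)
d(q) = 4 + q
B = √39 (B = √((4 + 19) + ((-4 + 6)²)²) = √(23 + (2²)²) = √(23 + 4²) = √(23 + 16) = √39 ≈ 6.2450)
B - ((1164 + 1581) - 906) = √39 - ((1164 + 1581) - 906) = √39 - (2745 - 906) = √39 - 1*1839 = √39 - 1839 = -1839 + √39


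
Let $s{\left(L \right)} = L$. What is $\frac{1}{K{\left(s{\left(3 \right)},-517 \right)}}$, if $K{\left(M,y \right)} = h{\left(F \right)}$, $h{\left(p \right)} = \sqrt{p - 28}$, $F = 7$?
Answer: $- \frac{i \sqrt{21}}{21} \approx - 0.21822 i$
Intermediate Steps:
$h{\left(p \right)} = \sqrt{-28 + p}$
$K{\left(M,y \right)} = i \sqrt{21}$ ($K{\left(M,y \right)} = \sqrt{-28 + 7} = \sqrt{-21} = i \sqrt{21}$)
$\frac{1}{K{\left(s{\left(3 \right)},-517 \right)}} = \frac{1}{i \sqrt{21}} = - \frac{i \sqrt{21}}{21}$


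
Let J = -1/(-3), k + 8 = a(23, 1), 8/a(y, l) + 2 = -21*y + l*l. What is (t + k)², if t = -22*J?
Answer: 31047184/131769 ≈ 235.62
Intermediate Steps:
a(y, l) = 8/(-2 + l² - 21*y) (a(y, l) = 8/(-2 + (-21*y + l*l)) = 8/(-2 + (-21*y + l²)) = 8/(-2 + (l² - 21*y)) = 8/(-2 + l² - 21*y))
k = -970/121 (k = -8 - 8/(2 - 1*1² + 21*23) = -8 - 8/(2 - 1*1 + 483) = -8 - 8/(2 - 1 + 483) = -8 - 8/484 = -8 - 8*1/484 = -8 - 2/121 = -970/121 ≈ -8.0165)
J = ⅓ (J = -1*(-⅓) = ⅓ ≈ 0.33333)
t = -22/3 (t = -22*⅓ = -22/3 ≈ -7.3333)
(t + k)² = (-22/3 - 970/121)² = (-5572/363)² = 31047184/131769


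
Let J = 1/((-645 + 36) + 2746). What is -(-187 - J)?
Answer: 399620/2137 ≈ 187.00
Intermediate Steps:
J = 1/2137 (J = 1/(-609 + 2746) = 1/2137 ≈ 0.00046795)
-(-187 - J) = -(-187 - 1*1/2137) = -(-187 - 1/2137) = -1*(-399620/2137) = 399620/2137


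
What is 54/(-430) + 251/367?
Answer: 44056/78905 ≈ 0.55834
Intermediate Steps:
54/(-430) + 251/367 = 54*(-1/430) + 251*(1/367) = -27/215 + 251/367 = 44056/78905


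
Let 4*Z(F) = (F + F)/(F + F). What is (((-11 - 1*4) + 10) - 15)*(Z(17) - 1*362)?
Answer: 7235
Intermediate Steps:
Z(F) = 1/4 (Z(F) = ((F + F)/(F + F))/4 = ((2*F)/((2*F)))/4 = ((2*F)*(1/(2*F)))/4 = (1/4)*1 = 1/4)
(((-11 - 1*4) + 10) - 15)*(Z(17) - 1*362) = (((-11 - 1*4) + 10) - 15)*(1/4 - 1*362) = (((-11 - 4) + 10) - 15)*(1/4 - 362) = ((-15 + 10) - 15)*(-1447/4) = (-5 - 15)*(-1447/4) = -20*(-1447/4) = 7235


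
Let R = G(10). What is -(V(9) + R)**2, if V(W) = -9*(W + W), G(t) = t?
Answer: -23104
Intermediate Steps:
R = 10
V(W) = -18*W
-(V(9) + R)**2 = -(-18*9 + 10)**2 = -(-162 + 10)**2 = -1*(-152)**2 = -1*23104 = -23104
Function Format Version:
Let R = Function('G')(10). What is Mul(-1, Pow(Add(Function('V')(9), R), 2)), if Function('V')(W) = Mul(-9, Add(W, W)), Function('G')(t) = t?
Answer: -23104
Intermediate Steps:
R = 10
Function('V')(W) = Mul(-18, W) (Function('V')(W) = Mul(-9, Mul(2, W)) = Mul(-18, W))
Mul(-1, Pow(Add(Function('V')(9), R), 2)) = Mul(-1, Pow(Add(Mul(-18, 9), 10), 2)) = Mul(-1, Pow(Add(-162, 10), 2)) = Mul(-1, Pow(-152, 2)) = Mul(-1, 23104) = -23104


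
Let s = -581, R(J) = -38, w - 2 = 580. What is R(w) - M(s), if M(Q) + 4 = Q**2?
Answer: -337595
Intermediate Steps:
w = 582 (w = 2 + 580 = 582)
M(Q) = -4 + Q**2
R(w) - M(s) = -38 - (-4 + (-581)**2) = -38 - (-4 + 337561) = -38 - 1*337557 = -38 - 337557 = -337595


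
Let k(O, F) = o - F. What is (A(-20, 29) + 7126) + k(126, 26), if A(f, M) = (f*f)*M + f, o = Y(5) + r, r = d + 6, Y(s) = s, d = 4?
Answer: 18695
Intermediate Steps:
r = 10 (r = 4 + 6 = 10)
o = 15 (o = 5 + 10 = 15)
A(f, M) = f + M*f² (A(f, M) = f²*M + f = M*f² + f = f + M*f²)
k(O, F) = 15 - F
(A(-20, 29) + 7126) + k(126, 26) = (-20*(1 + 29*(-20)) + 7126) + (15 - 1*26) = (-20*(1 - 580) + 7126) + (15 - 26) = (-20*(-579) + 7126) - 11 = (11580 + 7126) - 11 = 18706 - 11 = 18695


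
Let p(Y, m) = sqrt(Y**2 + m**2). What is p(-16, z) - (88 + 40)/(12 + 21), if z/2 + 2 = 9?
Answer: -128/33 + 2*sqrt(113) ≈ 17.382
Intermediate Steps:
z = 14 (z = -4 + 2*9 = -4 + 18 = 14)
p(-16, z) - (88 + 40)/(12 + 21) = sqrt((-16)**2 + 14**2) - (88 + 40)/(12 + 21) = sqrt(256 + 196) - 128/33 = sqrt(452) - 128/33 = 2*sqrt(113) - 1*128/33 = 2*sqrt(113) - 128/33 = -128/33 + 2*sqrt(113)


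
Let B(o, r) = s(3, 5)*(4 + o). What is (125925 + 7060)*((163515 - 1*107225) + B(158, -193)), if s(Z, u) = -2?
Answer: 7442638510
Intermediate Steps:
B(o, r) = -8 - 2*o (B(o, r) = -2*(4 + o) = -8 - 2*o)
(125925 + 7060)*((163515 - 1*107225) + B(158, -193)) = (125925 + 7060)*((163515 - 1*107225) + (-8 - 2*158)) = 132985*((163515 - 107225) + (-8 - 316)) = 132985*(56290 - 324) = 132985*55966 = 7442638510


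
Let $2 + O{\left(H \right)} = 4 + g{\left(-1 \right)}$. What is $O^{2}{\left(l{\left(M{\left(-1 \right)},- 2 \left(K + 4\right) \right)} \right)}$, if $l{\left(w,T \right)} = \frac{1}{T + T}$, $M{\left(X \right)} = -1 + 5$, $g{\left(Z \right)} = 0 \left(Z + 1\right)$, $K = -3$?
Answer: $4$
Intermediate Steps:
$g{\left(Z \right)} = 0$ ($g{\left(Z \right)} = 0 \left(1 + Z\right) = 0$)
$M{\left(X \right)} = 4$
$l{\left(w,T \right)} = \frac{1}{2 T}$
$O{\left(H \right)} = 2$ ($O{\left(H \right)} = -2 + \left(4 + 0\right) = -2 + 4 = 2$)
$O^{2}{\left(l{\left(M{\left(-1 \right)},- 2 \left(K + 4\right) \right)} \right)} = 2^{2} = 4$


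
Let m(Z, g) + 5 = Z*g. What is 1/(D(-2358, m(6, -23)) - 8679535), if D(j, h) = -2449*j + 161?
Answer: -1/2904632 ≈ -3.4428e-7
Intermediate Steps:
m(Z, g) = -5 + Z*g
D(j, h) = 161 - 2449*j
1/(D(-2358, m(6, -23)) - 8679535) = 1/((161 - 2449*(-2358)) - 8679535) = 1/((161 + 5774742) - 8679535) = 1/(5774903 - 8679535) = 1/(-2904632) = -1/2904632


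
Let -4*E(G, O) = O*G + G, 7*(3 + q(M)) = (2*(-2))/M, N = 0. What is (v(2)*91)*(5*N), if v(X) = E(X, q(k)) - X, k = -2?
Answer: 0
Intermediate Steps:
q(M) = -3 - 4/(7*M) (q(M) = -3 + ((2*(-2))/M)/7 = -3 + (-4/M)/7 = -3 - 4/(7*M))
E(G, O) = -G/4 - G*O/4 (E(G, O) = -(O*G + G)/4 = -(G*O + G)/4 = -(G + G*O)/4 = -G/4 - G*O/4)
v(X) = -4*X/7 (v(X) = -X*(1 + (-3 - 4/7/(-2)))/4 - X = -X*(1 + (-3 - 4/7*(-½)))/4 - X = -X*(1 + (-3 + 2/7))/4 - X = -X*(1 - 19/7)/4 - X = -¼*X*(-12/7) - X = 3*X/7 - X = -4*X/7)
(v(2)*91)*(5*N) = (-4/7*2*91)*(5*0) = -8/7*91*0 = -104*0 = 0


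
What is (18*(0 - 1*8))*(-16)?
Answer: 2304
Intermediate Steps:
(18*(0 - 1*8))*(-16) = (18*(0 - 8))*(-16) = (18*(-8))*(-16) = -144*(-16) = 2304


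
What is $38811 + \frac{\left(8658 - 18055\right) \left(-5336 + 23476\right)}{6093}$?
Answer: $\frac{66013843}{6093} \approx 10834.0$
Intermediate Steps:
$38811 + \frac{\left(8658 - 18055\right) \left(-5336 + 23476\right)}{6093} = 38811 + \left(-9397\right) 18140 \cdot \frac{1}{6093} = 38811 - \frac{170461580}{6093} = \frac{66013843}{6093}$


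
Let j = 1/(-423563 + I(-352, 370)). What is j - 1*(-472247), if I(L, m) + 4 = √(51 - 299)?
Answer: 84725363787363472/179409003737 - 2*I*√62/179409003737 ≈ 4.7225e+5 - 8.7777e-11*I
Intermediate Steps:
I(L, m) = -4 + 2*I*√62 (I(L, m) = -4 + √(51 - 299) = -4 + √(-248) = -4 + 2*I*√62)
j = 1/(-423567 + 2*I*√62) (j = 1/(-423563 + (-4 + 2*I*√62)) = 1/(-423567 + 2*I*√62) ≈ -2.3609e-6 - 8.8e-11*I)
j - 1*(-472247) = (-423567/179409003737 - 2*I*√62/179409003737) - 1*(-472247) = (-423567/179409003737 - 2*I*√62/179409003737) + 472247 = 84725363787363472/179409003737 - 2*I*√62/179409003737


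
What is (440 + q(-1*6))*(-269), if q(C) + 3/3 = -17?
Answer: -113518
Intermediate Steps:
q(C) = -18 (q(C) = -1 - 17 = -18)
(440 + q(-1*6))*(-269) = (440 - 18)*(-269) = 422*(-269) = -113518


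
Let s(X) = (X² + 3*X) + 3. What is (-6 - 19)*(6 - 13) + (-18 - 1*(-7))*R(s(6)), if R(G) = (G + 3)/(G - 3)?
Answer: 1465/9 ≈ 162.78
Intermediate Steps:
s(X) = 3 + X² + 3*X
R(G) = (3 + G)/(-3 + G)
(-6 - 19)*(6 - 13) + (-18 - 1*(-7))*R(s(6)) = (-6 - 19)*(6 - 13) + (-18 - 1*(-7))*((3 + (3 + 6² + 3*6))/(-3 + (3 + 6² + 3*6))) = -25*(-7) + (-18 + 7)*((3 + (3 + 36 + 18))/(-3 + (3 + 36 + 18))) = 175 - 11*(3 + 57)/(-3 + 57) = 175 - 11*60/54 = 175 - 11*10/9 = 175 - 110/9 = 1465/9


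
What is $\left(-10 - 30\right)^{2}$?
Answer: $1600$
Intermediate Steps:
$\left(-10 - 30\right)^{2} = \left(-40\right)^{2} = 1600$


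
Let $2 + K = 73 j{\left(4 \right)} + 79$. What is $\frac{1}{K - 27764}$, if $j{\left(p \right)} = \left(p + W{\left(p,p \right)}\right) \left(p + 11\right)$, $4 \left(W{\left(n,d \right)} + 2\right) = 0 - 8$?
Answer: $- \frac{1}{27687} \approx -3.6118 \cdot 10^{-5}$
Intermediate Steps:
$W{\left(n,d \right)} = -4$ ($W{\left(n,d \right)} = -2 + \frac{0 - 8}{4} = -2 + \frac{1}{4} \left(-8\right) = -2 - 2 = -4$)
$j{\left(p \right)} = \left(-4 + p\right) \left(11 + p\right)$ ($j{\left(p \right)} = \left(p - 4\right) \left(p + 11\right) = \left(-4 + p\right) \left(11 + p\right)$)
$K = 77$ ($K = -2 + \left(73 \left(-44 + 4^{2} + 7 \cdot 4\right) + 79\right) = -2 + \left(73 \left(-44 + 16 + 28\right) + 79\right) = -2 + \left(73 \cdot 0 + 79\right) = -2 + \left(0 + 79\right) = -2 + 79 = 77$)
$\frac{1}{K - 27764} = \frac{1}{77 - 27764} = \frac{1}{-27687} = - \frac{1}{27687}$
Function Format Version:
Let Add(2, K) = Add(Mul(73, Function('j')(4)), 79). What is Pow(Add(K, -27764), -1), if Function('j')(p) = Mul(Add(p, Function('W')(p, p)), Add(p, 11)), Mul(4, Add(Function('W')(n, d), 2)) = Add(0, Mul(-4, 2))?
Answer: Rational(-1, 27687) ≈ -3.6118e-5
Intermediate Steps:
Function('W')(n, d) = -4 (Function('W')(n, d) = Add(-2, Mul(Rational(1, 4), Add(0, Mul(-4, 2)))) = Add(-2, Mul(Rational(1, 4), Add(0, -8))) = Add(-2, Mul(Rational(1, 4), -8)) = Add(-2, -2) = -4)
Function('j')(p) = Mul(Add(-4, p), Add(11, p)) (Function('j')(p) = Mul(Add(p, -4), Add(p, 11)) = Mul(Add(-4, p), Add(11, p)))
K = 77 (K = Add(-2, Add(Mul(73, Add(-44, Pow(4, 2), Mul(7, 4))), 79)) = Add(-2, Add(Mul(73, Add(-44, 16, 28)), 79)) = Add(-2, Add(Mul(73, 0), 79)) = Add(-2, Add(0, 79)) = Add(-2, 79) = 77)
Pow(Add(K, -27764), -1) = Pow(Add(77, -27764), -1) = Pow(-27687, -1) = Rational(-1, 27687)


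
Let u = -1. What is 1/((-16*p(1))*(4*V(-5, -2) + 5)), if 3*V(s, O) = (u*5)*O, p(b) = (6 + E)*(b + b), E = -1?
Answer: -3/8800 ≈ -0.00034091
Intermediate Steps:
p(b) = 10*b (p(b) = (6 - 1)*(b + b) = 5*(2*b) = 10*b)
V(s, O) = -5*O/3 (V(s, O) = ((-1*5)*O)/3 = (-5*O)/3 = -5*O/3)
1/((-16*p(1))*(4*V(-5, -2) + 5)) = 1/((-160)*(4*(-5/3*(-2)) + 5)) = 1/((-16*10)*(4*(10/3) + 5)) = 1/(-160*(40/3 + 5)) = 1/(-160*55/3) = 1/(-8800/3) = -3/8800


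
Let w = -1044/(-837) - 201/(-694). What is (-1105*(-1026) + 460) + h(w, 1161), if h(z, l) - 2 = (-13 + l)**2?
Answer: 2452096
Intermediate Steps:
w = 99197/64542 (w = -1044*(-1/837) - 201*(-1/694) = 116/93 + 201/694 = 99197/64542 ≈ 1.5369)
h(z, l) = 2 + (-13 + l)**2
(-1105*(-1026) + 460) + h(w, 1161) = (-1105*(-1026) + 460) + (2 + (-13 + 1161)**2) = (1133730 + 460) + (2 + 1148**2) = 1134190 + (2 + 1317904) = 1134190 + 1317906 = 2452096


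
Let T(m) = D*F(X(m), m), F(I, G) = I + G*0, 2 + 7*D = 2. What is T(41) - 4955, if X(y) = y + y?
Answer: -4955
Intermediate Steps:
X(y) = 2*y
D = 0 (D = -2/7 + (1/7)*2 = -2/7 + 2/7 = 0)
F(I, G) = I (F(I, G) = I + 0 = I)
T(m) = 0 (T(m) = 0*(2*m) = 0)
T(41) - 4955 = 0 - 4955 = -4955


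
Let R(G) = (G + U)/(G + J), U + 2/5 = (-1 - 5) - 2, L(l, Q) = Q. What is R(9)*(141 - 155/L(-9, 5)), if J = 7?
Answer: 33/8 ≈ 4.1250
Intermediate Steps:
U = -42/5 (U = -⅖ + ((-1 - 5) - 2) = -⅖ + (-6 - 2) = -⅖ - 8 = -42/5 ≈ -8.4000)
R(G) = (-42/5 + G)/(7 + G) (R(G) = (G - 42/5)/(G + 7) = (-42/5 + G)/(7 + G))
R(9)*(141 - 155/L(-9, 5)) = ((-42/5 + 9)/(7 + 9))*(141 - 155/5) = ((⅗)/16)*(141 - 155*⅕) = ((1/16)*(⅗))*(141 - 31) = (3/80)*110 = 33/8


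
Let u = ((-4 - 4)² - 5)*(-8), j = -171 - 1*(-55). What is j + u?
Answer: -588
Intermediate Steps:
j = -116 (j = -171 + 55 = -116)
u = -472 (u = ((-8)² - 5)*(-8) = (64 - 5)*(-8) = 59*(-8) = -472)
j + u = -116 - 472 = -588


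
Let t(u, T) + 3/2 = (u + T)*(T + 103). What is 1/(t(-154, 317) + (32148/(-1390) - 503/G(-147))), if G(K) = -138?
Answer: 47955/3281993054 ≈ 1.4612e-5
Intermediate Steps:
t(u, T) = -3/2 + (103 + T)*(T + u) (t(u, T) = -3/2 + (u + T)*(T + 103) = -3/2 + (T + u)*(103 + T) = -3/2 + (103 + T)*(T + u))
1/(t(-154, 317) + (32148/(-1390) - 503/G(-147))) = 1/((-3/2 + 317² + 103*317 + 103*(-154) + 317*(-154)) + (32148/(-1390) - 503/(-138))) = 1/((-3/2 + 100489 + 32651 - 15862 - 48818) + (32148*(-1/1390) - 503*(-1/138))) = 1/(136917/2 + (-16074/695 + 503/138)) = 1/(136917/2 - 1868627/95910) = 1/(3281993054/47955) = 47955/3281993054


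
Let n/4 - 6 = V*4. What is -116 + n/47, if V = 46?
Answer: -4692/47 ≈ -99.830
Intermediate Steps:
n = 760 (n = 24 + 4*(46*4) = 24 + 4*184 = 24 + 736 = 760)
-116 + n/47 = -116 + 760/47 = -4692/47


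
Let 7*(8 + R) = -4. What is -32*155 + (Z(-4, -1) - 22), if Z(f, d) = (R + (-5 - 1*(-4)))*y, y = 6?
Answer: -35276/7 ≈ -5039.4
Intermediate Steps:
R = -60/7 (R = -8 + (⅐)*(-4) = -8 - 4/7 = -60/7 ≈ -8.5714)
Z(f, d) = -402/7 (Z(f, d) = (-60/7 + (-5 - 1*(-4)))*6 = (-60/7 + (-5 + 4))*6 = (-60/7 - 1)*6 = -67/7*6 = -402/7)
-32*155 + (Z(-4, -1) - 22) = -32*155 + (-402/7 - 22) = -4960 - 556/7 = -35276/7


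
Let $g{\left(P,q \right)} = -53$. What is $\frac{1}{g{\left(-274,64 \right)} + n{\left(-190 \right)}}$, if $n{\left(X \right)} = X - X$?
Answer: $- \frac{1}{53} \approx -0.018868$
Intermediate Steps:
$n{\left(X \right)} = 0$
$\frac{1}{g{\left(-274,64 \right)} + n{\left(-190 \right)}} = \frac{1}{-53 + 0} = \frac{1}{-53} = - \frac{1}{53}$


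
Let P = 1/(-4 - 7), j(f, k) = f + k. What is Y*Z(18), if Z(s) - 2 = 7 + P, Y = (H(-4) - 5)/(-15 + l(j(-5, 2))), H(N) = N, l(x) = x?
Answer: 49/11 ≈ 4.4545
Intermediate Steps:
P = -1/11 (P = 1/(-11) = -1/11 ≈ -0.090909)
Y = 1/2 (Y = (-4 - 5)/(-15 + (-5 + 2)) = -9/(-15 - 3) = -9/(-18) = -9*(-1/18) = 1/2 ≈ 0.50000)
Z(s) = 98/11 (Z(s) = 2 + (7 - 1/11) = 2 + 76/11 = 98/11)
Y*Z(18) = (1/2)*(98/11) = 49/11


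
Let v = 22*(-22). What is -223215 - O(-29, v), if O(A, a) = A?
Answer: -223186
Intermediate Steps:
v = -484
-223215 - O(-29, v) = -223215 - 1*(-29) = -223215 + 29 = -223186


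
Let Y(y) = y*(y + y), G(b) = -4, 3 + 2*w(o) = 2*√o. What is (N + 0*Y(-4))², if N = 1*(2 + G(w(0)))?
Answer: 4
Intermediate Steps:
w(o) = -3/2 + √o (w(o) = -3/2 + (2*√o)/2 = -3/2 + √o)
Y(y) = 2*y² (Y(y) = y*(2*y) = 2*y²)
N = -2 (N = 1*(2 - 4) = 1*(-2) = -2)
(N + 0*Y(-4))² = (-2 + 0*(2*(-4)²))² = (-2 + 0*(2*16))² = (-2 + 0*32)² = (-2 + 0)² = (-2)² = 4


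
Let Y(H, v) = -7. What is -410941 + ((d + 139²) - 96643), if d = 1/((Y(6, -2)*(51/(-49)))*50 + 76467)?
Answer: -262597118390/537819 ≈ -4.8826e+5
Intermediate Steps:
d = 7/537819 (d = 1/(-357/(-49)*50 + 76467) = 1/(-357*(-1)/49*50 + 76467) = 1/(-7*(-51/49)*50 + 76467) = 1/((51/7)*50 + 76467) = 1/(2550/7 + 76467) = 1/(537819/7) = 7/537819 ≈ 1.3016e-5)
-410941 + ((d + 139²) - 96643) = -410941 + ((7/537819 + 139²) - 96643) = -410941 + ((7/537819 + 19321) - 96643) = -410941 + (10391200906/537819 - 96643) = -410941 - 41585240711/537819 = -262597118390/537819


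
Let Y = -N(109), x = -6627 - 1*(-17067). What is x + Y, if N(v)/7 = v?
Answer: 9677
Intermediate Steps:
N(v) = 7*v
x = 10440 (x = -6627 + 17067 = 10440)
Y = -763 (Y = -7*109 = -1*763 = -763)
x + Y = 10440 - 763 = 9677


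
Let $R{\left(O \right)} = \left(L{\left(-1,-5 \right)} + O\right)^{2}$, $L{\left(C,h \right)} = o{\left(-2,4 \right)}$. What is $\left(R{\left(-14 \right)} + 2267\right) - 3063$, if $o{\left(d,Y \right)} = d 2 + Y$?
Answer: $-600$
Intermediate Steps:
$o{\left(d,Y \right)} = Y + 2 d$ ($o{\left(d,Y \right)} = 2 d + Y = Y + 2 d$)
$L{\left(C,h \right)} = 0$ ($L{\left(C,h \right)} = 4 + 2 \left(-2\right) = 4 - 4 = 0$)
$R{\left(O \right)} = O^{2}$ ($R{\left(O \right)} = \left(0 + O\right)^{2} = O^{2}$)
$\left(R{\left(-14 \right)} + 2267\right) - 3063 = \left(\left(-14\right)^{2} + 2267\right) - 3063 = \left(196 + 2267\right) - 3063 = 2463 - 3063 = -600$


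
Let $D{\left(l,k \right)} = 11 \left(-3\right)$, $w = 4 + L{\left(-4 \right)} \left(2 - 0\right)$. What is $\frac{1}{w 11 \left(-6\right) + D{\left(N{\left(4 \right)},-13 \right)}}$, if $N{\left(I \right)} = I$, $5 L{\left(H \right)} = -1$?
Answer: $- \frac{5}{1353} \approx -0.0036955$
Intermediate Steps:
$L{\left(H \right)} = - \frac{1}{5}$ ($L{\left(H \right)} = \frac{1}{5} \left(-1\right) = - \frac{1}{5}$)
$w = \frac{18}{5}$ ($w = 4 - \frac{2 - 0}{5} = 4 - \frac{2 + 0}{5} = 4 - \frac{2}{5} = \frac{18}{5} \approx 3.6$)
$D{\left(l,k \right)} = -33$
$\frac{1}{w 11 \left(-6\right) + D{\left(N{\left(4 \right)},-13 \right)}} = \frac{1}{\frac{18}{5} \cdot 11 \left(-6\right) - 33} = \frac{1}{\frac{198}{5} \left(-6\right) - 33} = \frac{1}{- \frac{1188}{5} - 33} = \frac{1}{- \frac{1353}{5}} = - \frac{5}{1353}$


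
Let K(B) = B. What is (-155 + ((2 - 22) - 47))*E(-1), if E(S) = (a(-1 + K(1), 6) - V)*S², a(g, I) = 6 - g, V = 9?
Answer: 666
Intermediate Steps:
E(S) = -3*S² (E(S) = ((6 - (-1 + 1)) - 1*9)*S² = ((6 - 1*0) - 9)*S² = ((6 + 0) - 9)*S² = (6 - 9)*S² = -3*S²)
(-155 + ((2 - 22) - 47))*E(-1) = (-155 + ((2 - 22) - 47))*(-3*(-1)²) = (-155 + (-20 - 47))*(-3*1) = (-155 - 67)*(-3) = -222*(-3) = 666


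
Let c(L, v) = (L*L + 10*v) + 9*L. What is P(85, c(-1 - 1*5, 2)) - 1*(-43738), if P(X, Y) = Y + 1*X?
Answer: 43825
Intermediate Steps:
c(L, v) = L² + 9*L + 10*v (c(L, v) = (L² + 10*v) + 9*L = L² + 9*L + 10*v)
P(X, Y) = X + Y (P(X, Y) = Y + X = X + Y)
P(85, c(-1 - 1*5, 2)) - 1*(-43738) = (85 + ((-1 - 1*5)² + 9*(-1 - 1*5) + 10*2)) - 1*(-43738) = (85 + ((-1 - 5)² + 9*(-1 - 5) + 20)) + 43738 = (85 + ((-6)² + 9*(-6) + 20)) + 43738 = (85 + (36 - 54 + 20)) + 43738 = (85 + 2) + 43738 = 87 + 43738 = 43825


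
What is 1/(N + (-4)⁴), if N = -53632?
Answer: -1/53376 ≈ -1.8735e-5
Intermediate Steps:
1/(N + (-4)⁴) = 1/(-53632 + (-4)⁴) = 1/(-53632 + 256) = 1/(-53376) = -1/53376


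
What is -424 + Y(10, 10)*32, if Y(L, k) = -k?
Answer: -744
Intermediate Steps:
-424 + Y(10, 10)*32 = -424 - 1*10*32 = -424 - 10*32 = -424 - 320 = -744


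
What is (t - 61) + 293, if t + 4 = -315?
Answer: -87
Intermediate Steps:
t = -319 (t = -4 - 315 = -319)
(t - 61) + 293 = (-319 - 61) + 293 = -380 + 293 = -87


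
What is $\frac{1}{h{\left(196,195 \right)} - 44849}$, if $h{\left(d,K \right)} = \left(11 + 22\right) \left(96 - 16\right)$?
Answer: $- \frac{1}{42209} \approx -2.3692 \cdot 10^{-5}$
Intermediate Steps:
$h{\left(d,K \right)} = 2640$ ($h{\left(d,K \right)} = 33 \cdot 80 = 2640$)
$\frac{1}{h{\left(196,195 \right)} - 44849} = \frac{1}{2640 - 44849} = \frac{1}{-42209} = - \frac{1}{42209}$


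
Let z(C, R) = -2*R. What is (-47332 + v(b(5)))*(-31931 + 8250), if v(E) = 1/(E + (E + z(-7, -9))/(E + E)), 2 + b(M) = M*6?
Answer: 904540694176/807 ≈ 1.1209e+9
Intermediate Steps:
b(M) = -2 + 6*M (b(M) = -2 + M*6 = -2 + 6*M)
v(E) = 1/(E + (18 + E)/(2*E)) (v(E) = 1/(E + (E - 2*(-9))/(E + E)) = 1/(E + (E + 18)/((2*E))) = 1/(E + (18 + E)*(1/(2*E))) = 1/(E + (18 + E)/(2*E)))
(-47332 + v(b(5)))*(-31931 + 8250) = (-47332 + 2*(-2 + 6*5)/(18 + (-2 + 6*5) + 2*(-2 + 6*5)²))*(-31931 + 8250) = (-47332 + 2*(-2 + 30)/(18 + (-2 + 30) + 2*(-2 + 30)²))*(-23681) = (-47332 + 2*28/(18 + 28 + 2*28²))*(-23681) = (-47332 + 2*28/(18 + 28 + 2*784))*(-23681) = (-47332 + 2*28/(18 + 28 + 1568))*(-23681) = (-47332 + 2*28/1614)*(-23681) = (-47332 + 2*28*(1/1614))*(-23681) = (-47332 + 28/807)*(-23681) = -38196896/807*(-23681) = 904540694176/807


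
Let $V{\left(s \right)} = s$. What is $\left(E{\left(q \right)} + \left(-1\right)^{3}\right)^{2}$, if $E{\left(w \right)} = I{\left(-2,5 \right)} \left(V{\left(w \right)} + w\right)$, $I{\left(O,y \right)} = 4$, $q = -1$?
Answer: $81$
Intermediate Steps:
$E{\left(w \right)} = 8 w$ ($E{\left(w \right)} = 4 \left(w + w\right) = 4 \cdot 2 w = 8 w$)
$\left(E{\left(q \right)} + \left(-1\right)^{3}\right)^{2} = \left(8 \left(-1\right) + \left(-1\right)^{3}\right)^{2} = \left(-8 - 1\right)^{2} = \left(-9\right)^{2} = 81$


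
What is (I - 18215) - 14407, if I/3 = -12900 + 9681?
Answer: -42279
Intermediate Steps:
I = -9657 (I = 3*(-12900 + 9681) = 3*(-3219) = -9657)
(I - 18215) - 14407 = (-9657 - 18215) - 14407 = -27872 - 14407 = -42279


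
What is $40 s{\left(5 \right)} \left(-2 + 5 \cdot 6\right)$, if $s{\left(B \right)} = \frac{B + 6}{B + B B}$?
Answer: $\frac{1232}{3} \approx 410.67$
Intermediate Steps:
$s{\left(B \right)} = \frac{6 + B}{B + B^{2}}$
$40 s{\left(5 \right)} \left(-2 + 5 \cdot 6\right) = 40 \frac{6 + 5}{5 \left(1 + 5\right)} \left(-2 + 5 \cdot 6\right) = 40 \cdot \frac{1}{5} \cdot \frac{1}{6} \cdot 11 \left(-2 + 30\right) = 40 \cdot \frac{1}{5} \cdot \frac{1}{6} \cdot 11 \cdot 28 = 40 \cdot \frac{11}{30} \cdot 28 = \frac{44}{3} \cdot 28 = \frac{1232}{3}$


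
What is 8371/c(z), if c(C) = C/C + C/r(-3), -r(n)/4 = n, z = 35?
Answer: 100452/47 ≈ 2137.3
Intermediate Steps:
r(n) = -4*n
c(C) = 1 + C/12 (c(C) = C/C + C/((-4*(-3))) = 1 + C/12)
8371/c(z) = 8371/(1 + (1/12)*35) = 8371/(1 + 35/12) = 8371/(47/12) = 8371*(12/47) = 100452/47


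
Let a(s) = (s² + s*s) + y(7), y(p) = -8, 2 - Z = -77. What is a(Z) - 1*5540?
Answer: 6934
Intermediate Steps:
Z = 79 (Z = 2 - 1*(-77) = 2 + 77 = 79)
a(s) = -8 + 2*s² (a(s) = (s² + s*s) - 8 = (s² + s²) - 8 = 2*s² - 8 = -8 + 2*s²)
a(Z) - 1*5540 = (-8 + 2*79²) - 1*5540 = (-8 + 2*6241) - 5540 = (-8 + 12482) - 5540 = 12474 - 5540 = 6934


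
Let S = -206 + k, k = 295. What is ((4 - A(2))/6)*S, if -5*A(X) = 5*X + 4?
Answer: 1513/15 ≈ 100.87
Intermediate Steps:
A(X) = -4/5 - X (A(X) = -(5*X + 4)/5 = -(4 + 5*X)/5 = -4/5 - X)
S = 89 (S = -206 + 295 = 89)
((4 - A(2))/6)*S = ((4 - (-4/5 - 1*2))/6)*89 = ((4 - (-4/5 - 2))*(1/6))*89 = ((4 - 1*(-14/5))*(1/6))*89 = ((4 + 14/5)*(1/6))*89 = ((34/5)*(1/6))*89 = (17/15)*89 = 1513/15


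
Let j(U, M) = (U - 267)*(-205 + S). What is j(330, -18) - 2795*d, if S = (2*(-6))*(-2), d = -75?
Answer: 198222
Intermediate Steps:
S = 24 (S = -12*(-2) = 24)
j(U, M) = 48327 - 181*U (j(U, M) = (U - 267)*(-205 + 24) = (-267 + U)*(-181) = 48327 - 181*U)
j(330, -18) - 2795*d = (48327 - 181*330) - 2795*(-75) = (48327 - 59730) - 1*(-209625) = -11403 + 209625 = 198222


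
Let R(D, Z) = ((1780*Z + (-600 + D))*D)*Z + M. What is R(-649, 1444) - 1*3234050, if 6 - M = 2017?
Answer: -2407623538137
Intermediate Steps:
M = -2011 (M = 6 - 1*2017 = 6 - 2017 = -2011)
R(D, Z) = -2011 + D*Z*(-600 + D + 1780*Z) (R(D, Z) = ((1780*Z + (-600 + D))*D)*Z - 2011 = ((-600 + D + 1780*Z)*D)*Z - 2011 = (D*(-600 + D + 1780*Z))*Z - 2011 = D*Z*(-600 + D + 1780*Z) - 2011 = -2011 + D*Z*(-600 + D + 1780*Z))
R(-649, 1444) - 1*3234050 = (-2011 + 1444*(-649)**2 - 600*(-649)*1444 + 1780*(-649)*1444**2) - 1*3234050 = (-2011 + 1444*421201 + 562293600 + 1780*(-649)*2085136) - 3234050 = (-2011 + 608214244 + 562293600 - 2408790809920) - 3234050 = -2407620304087 - 3234050 = -2407623538137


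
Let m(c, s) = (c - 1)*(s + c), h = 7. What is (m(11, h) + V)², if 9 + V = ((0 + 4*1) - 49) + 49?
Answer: 30625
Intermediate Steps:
m(c, s) = (-1 + c)*(c + s)
V = -5 (V = -9 + (((0 + 4*1) - 49) + 49) = -9 + (((0 + 4) - 49) + 49) = -9 + ((4 - 49) + 49) = -9 + (-45 + 49) = -9 + 4 = -5)
(m(11, h) + V)² = ((11² - 1*11 - 1*7 + 11*7) - 5)² = ((121 - 11 - 7 + 77) - 5)² = (180 - 5)² = 175² = 30625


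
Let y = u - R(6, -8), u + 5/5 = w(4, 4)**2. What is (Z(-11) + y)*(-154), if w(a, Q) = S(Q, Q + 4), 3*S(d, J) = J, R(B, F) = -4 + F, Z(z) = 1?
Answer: -26488/9 ≈ -2943.1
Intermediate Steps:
S(d, J) = J/3
w(a, Q) = 4/3 + Q/3 (w(a, Q) = (Q + 4)/3 = (4 + Q)/3 = 4/3 + Q/3)
u = 55/9 (u = -1 + (4/3 + (1/3)*4)**2 = -1 + (4/3 + 4/3)**2 = -1 + (8/3)**2 = -1 + 64/9 = 55/9 ≈ 6.1111)
y = 163/9 (y = 55/9 - (-4 - 8) = 55/9 - 1*(-12) = 55/9 + 12 = 163/9 ≈ 18.111)
(Z(-11) + y)*(-154) = (1 + 163/9)*(-154) = (172/9)*(-154) = -26488/9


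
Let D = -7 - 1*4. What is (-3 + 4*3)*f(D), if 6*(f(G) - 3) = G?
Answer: 21/2 ≈ 10.500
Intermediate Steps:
D = -11 (D = -7 - 4 = -11)
f(G) = 3 + G/6
(-3 + 4*3)*f(D) = (-3 + 4*3)*(3 + (⅙)*(-11)) = (-3 + 12)*(3 - 11/6) = 9*(7/6) = 21/2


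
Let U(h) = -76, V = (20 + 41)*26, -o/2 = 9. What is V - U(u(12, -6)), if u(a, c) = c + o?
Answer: 1662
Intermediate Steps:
o = -18 (o = -2*9 = -18)
V = 1586 (V = 61*26 = 1586)
u(a, c) = -18 + c (u(a, c) = c - 18 = -18 + c)
V - U(u(12, -6)) = 1586 - 1*(-76) = 1586 + 76 = 1662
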